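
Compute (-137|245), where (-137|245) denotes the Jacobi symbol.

-1

Reduce the numerator: -137 ≡ 108 (mod 245), so (-137|245) = (108|245).
Factor out 2: 108 = 2^2·27. Since 245 ≡ 5 (mod 8), (2|245) = -1, and (2|245)^2 = +1. Now have (27|245).
245 ≡ 1 (mod 4), so quadratic reciprocity gives (27|245) = (245|27). Reduce: 245 ≡ 2 (mod 27). Now have (2|27).
Factor out 2: 2 = 2. Since 27 ≡ 3 (mod 8), (2|27) = -1. Now have -(1|27).
(1|27) = 1. Collecting the sign factors: -1.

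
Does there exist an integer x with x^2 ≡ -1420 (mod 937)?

yes

(-1420/937)
  = (1420/937)    [937 ≡ 1 mod 4 ⇒ (-1/937) = +1]
  = (483/937)    [1420 ≡ 483 mod 937]
  = (937/483)    [QR: 937 ≡ 1 mod 4, sign kept]
  = (454/483)    [937 ≡ 454 mod 483]
  = -(227/483)    [483 ≡ 3 mod 8 ⇒ (2/483) = -1]
  = (483/227)    [QR: both ≡ 3 mod 4, sign flips]
  = (29/227)    [483 ≡ 29 mod 227]
  = (227/29)    [QR: 29 ≡ 1 mod 4, sign kept]
  = (24/29)    [227 ≡ 24 mod 29]
  = -(3/29)    [29 ≡ 5 mod 8 ⇒ (2/29)^3 = -1]
  = -(29/3)    [QR: 29 ≡ 1 mod 4, sign kept]
  = -(2/3)    [29 ≡ 2 mod 3]
  = (1/3)    [3 ≡ 3 mod 8 ⇒ (2/3) = -1]
  = 1    [(1/3) = 1]
(-1420/937) = 1, and 937 is prime, so -1420 is a quadratic residue mod 937.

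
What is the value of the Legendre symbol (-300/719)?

-1

(-300/719)
  = (419/719)    [-300 ≡ 419 mod 719]
  = -(719/419)    [QR: both ≡ 3 mod 4, sign flips]
  = -(300/419)    [719 ≡ 300 mod 419]
  = -(75/419)    [419 ≡ 3 mod 8 ⇒ (2/419)^2 = +1]
  = (419/75)    [QR: both ≡ 3 mod 4, sign flips]
  = (44/75)    [419 ≡ 44 mod 75]
  = (11/75)    [75 ≡ 3 mod 8 ⇒ (2/75)^2 = +1]
  = -(75/11)    [QR: both ≡ 3 mod 4, sign flips]
  = -(9/11)    [75 ≡ 9 mod 11]
  = -(11/9)    [QR: 9 ≡ 1 mod 4, sign kept]
  = -(2/9)    [11 ≡ 2 mod 9]
  = -(1/9)    [9 ≡ 1 mod 8 ⇒ (2/9) = +1]
  = -1    [(1/9) = 1]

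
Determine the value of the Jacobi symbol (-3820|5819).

-1

(-3820|5819)
  = (1999|5819)    [-3820 ≡ 1999 mod 5819]
  = -(5819|1999)    [QR: both ≡ 3 mod 4, sign flips]
  = -(1821|1999)    [5819 ≡ 1821 mod 1999]
  = -(1999|1821)    [QR: 1821 ≡ 1 mod 4, sign kept]
  = -(178|1821)    [1999 ≡ 178 mod 1821]
  = (89|1821)    [1821 ≡ 5 mod 8 ⇒ (2|1821) = -1]
  = (1821|89)    [QR: 89 ≡ 1 mod 4, sign kept]
  = (41|89)    [1821 ≡ 41 mod 89]
  = (89|41)    [QR: 41 ≡ 1 mod 4, sign kept]
  = (7|41)    [89 ≡ 7 mod 41]
  = (41|7)    [QR: 41 ≡ 1 mod 4, sign kept]
  = (6|7)    [41 ≡ 6 mod 7]
  = (3|7)    [7 ≡ 7 mod 8 ⇒ (2|7) = +1]
  = -(7|3)    [QR: both ≡ 3 mod 4, sign flips]
  = -(1|3)    [7 ≡ 1 mod 3]
  = -1    [(1|3) = 1]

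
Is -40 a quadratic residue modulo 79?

no

(-40/79)
  = (39/79)    [-40 ≡ 39 mod 79]
  = -(79/39)    [QR: both ≡ 3 mod 4, sign flips]
  = -(1/39)    [79 ≡ 1 mod 39]
  = -1    [(1/39) = 1]
(-40/79) = -1, and 79 is prime, so -40 is not a quadratic residue mod 79.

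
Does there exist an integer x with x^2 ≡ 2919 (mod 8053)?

8053 ≡ 1 (mod 4), so quadratic reciprocity gives (2919/8053) = (8053/2919). Reduce: 8053 ≡ 2215 (mod 2919). Now have (2215/2919).
Both 2215 ≡ 3 and 2919 ≡ 3 (mod 4), so reciprocity gives (2215/2919) = -(2919/2215). Reduce: 2919 ≡ 704 (mod 2215). Now have -(704/2215).
Factor out 2: 704 = 2^6·11. Since 2215 ≡ 7 (mod 8), (2/2215) = +1, and (2/2215)^6 = +1. Now have -(11/2215).
Both 11 ≡ 3 and 2215 ≡ 3 (mod 4), so reciprocity gives (11/2215) = -(2215/11). Reduce: 2215 ≡ 4 (mod 11). Now have (4/11).
Factor out 2: 4 = 2^2. Since 11 ≡ 3 (mod 8), (2/11) = -1, and (2/11)^2 = +1. Now have (1/11).
(1/11) = 1. Collecting the sign factors: 1.
(2919/8053) = 1, and 8053 is prime, so 2919 is a quadratic residue mod 8053.

yes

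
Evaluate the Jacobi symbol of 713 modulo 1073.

-1

(713/1073)
  = (1073/713)    [QR: 713 ≡ 1 mod 4, sign kept]
  = (360/713)    [1073 ≡ 360 mod 713]
  = (45/713)    [713 ≡ 1 mod 8 ⇒ (2/713)^3 = +1]
  = (713/45)    [QR: 45 ≡ 1 mod 4, sign kept]
  = (38/45)    [713 ≡ 38 mod 45]
  = -(19/45)    [45 ≡ 5 mod 8 ⇒ (2/45) = -1]
  = -(45/19)    [QR: 45 ≡ 1 mod 4, sign kept]
  = -(7/19)    [45 ≡ 7 mod 19]
  = (19/7)    [QR: both ≡ 3 mod 4, sign flips]
  = (5/7)    [19 ≡ 5 mod 7]
  = (7/5)    [QR: 5 ≡ 1 mod 4, sign kept]
  = (2/5)    [7 ≡ 2 mod 5]
  = -(1/5)    [5 ≡ 5 mod 8 ⇒ (2/5) = -1]
  = -1    [(1/5) = 1]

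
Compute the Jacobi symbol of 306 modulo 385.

-1

(306/385)
  = (153/385)    [385 ≡ 1 mod 8 ⇒ (2/385) = +1]
  = (385/153)    [QR: 153 ≡ 1 mod 4, sign kept]
  = (79/153)    [385 ≡ 79 mod 153]
  = (153/79)    [QR: 153 ≡ 1 mod 4, sign kept]
  = (74/79)    [153 ≡ 74 mod 79]
  = (37/79)    [79 ≡ 7 mod 8 ⇒ (2/79) = +1]
  = (79/37)    [QR: 37 ≡ 1 mod 4, sign kept]
  = (5/37)    [79 ≡ 5 mod 37]
  = (37/5)    [QR: 5 ≡ 1 mod 4, sign kept]
  = (2/5)    [37 ≡ 2 mod 5]
  = -(1/5)    [5 ≡ 5 mod 8 ⇒ (2/5) = -1]
  = -1    [(1/5) = 1]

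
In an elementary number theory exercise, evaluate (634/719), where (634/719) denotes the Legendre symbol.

1

(634/719)
  = (317/719)    [719 ≡ 7 mod 8 ⇒ (2/719) = +1]
  = (719/317)    [QR: 317 ≡ 1 mod 4, sign kept]
  = (85/317)    [719 ≡ 85 mod 317]
  = (317/85)    [QR: 85 ≡ 1 mod 4, sign kept]
  = (62/85)    [317 ≡ 62 mod 85]
  = -(31/85)    [85 ≡ 5 mod 8 ⇒ (2/85) = -1]
  = -(85/31)    [QR: 85 ≡ 1 mod 4, sign kept]
  = -(23/31)    [85 ≡ 23 mod 31]
  = (31/23)    [QR: both ≡ 3 mod 4, sign flips]
  = (8/23)    [31 ≡ 8 mod 23]
  = (1/23)    [23 ≡ 7 mod 8 ⇒ (2/23)^3 = +1]
  = 1    [(1/23) = 1]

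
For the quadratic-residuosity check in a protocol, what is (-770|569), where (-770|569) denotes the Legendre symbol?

-1

(-770|569)
  = (368|569)    [-770 ≡ 368 mod 569]
  = (23|569)    [569 ≡ 1 mod 8 ⇒ (2|569)^4 = +1]
  = (569|23)    [QR: 569 ≡ 1 mod 4, sign kept]
  = (17|23)    [569 ≡ 17 mod 23]
  = (23|17)    [QR: 17 ≡ 1 mod 4, sign kept]
  = (6|17)    [23 ≡ 6 mod 17]
  = (3|17)    [17 ≡ 1 mod 8 ⇒ (2|17) = +1]
  = (17|3)    [QR: 17 ≡ 1 mod 4, sign kept]
  = (2|3)    [17 ≡ 2 mod 3]
  = -(1|3)    [3 ≡ 3 mod 8 ⇒ (2|3) = -1]
  = -1    [(1|3) = 1]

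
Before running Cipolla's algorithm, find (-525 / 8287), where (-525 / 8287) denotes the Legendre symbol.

1

(-525 / 8287)
  = (7762 / 8287)    [-525 ≡ 7762 mod 8287]
  = (3881 / 8287)    [8287 ≡ 7 mod 8 ⇒ (2 / 8287) = +1]
  = (8287 / 3881)    [QR: 3881 ≡ 1 mod 4, sign kept]
  = (525 / 3881)    [8287 ≡ 525 mod 3881]
  = (3881 / 525)    [QR: 525 ≡ 1 mod 4, sign kept]
  = (206 / 525)    [3881 ≡ 206 mod 525]
  = -(103 / 525)    [525 ≡ 5 mod 8 ⇒ (2 / 525) = -1]
  = -(525 / 103)    [QR: 525 ≡ 1 mod 4, sign kept]
  = -(10 / 103)    [525 ≡ 10 mod 103]
  = -(5 / 103)    [103 ≡ 7 mod 8 ⇒ (2 / 103) = +1]
  = -(103 / 5)    [QR: 5 ≡ 1 mod 4, sign kept]
  = -(3 / 5)    [103 ≡ 3 mod 5]
  = -(5 / 3)    [QR: 5 ≡ 1 mod 4, sign kept]
  = -(2 / 3)    [5 ≡ 2 mod 3]
  = (1 / 3)    [3 ≡ 3 mod 8 ⇒ (2 / 3) = -1]
  = 1    [(1 / 3) = 1]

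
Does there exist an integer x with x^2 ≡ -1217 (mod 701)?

(-1217|701)
  = (185|701)    [-1217 ≡ 185 mod 701]
  = (701|185)    [QR: 185 ≡ 1 mod 4, sign kept]
  = (146|185)    [701 ≡ 146 mod 185]
  = (73|185)    [185 ≡ 1 mod 8 ⇒ (2|185) = +1]
  = (185|73)    [QR: 73 ≡ 1 mod 4, sign kept]
  = (39|73)    [185 ≡ 39 mod 73]
  = (73|39)    [QR: 73 ≡ 1 mod 4, sign kept]
  = (34|39)    [73 ≡ 34 mod 39]
  = (17|39)    [39 ≡ 7 mod 8 ⇒ (2|39) = +1]
  = (39|17)    [QR: 17 ≡ 1 mod 4, sign kept]
  = (5|17)    [39 ≡ 5 mod 17]
  = (17|5)    [QR: 5 ≡ 1 mod 4, sign kept]
  = (2|5)    [17 ≡ 2 mod 5]
  = -(1|5)    [5 ≡ 5 mod 8 ⇒ (2|5) = -1]
  = -1    [(1|5) = 1]
The Legendre symbol is -1, so x^2 ≡ -1217 (mod 701) has no solution.

no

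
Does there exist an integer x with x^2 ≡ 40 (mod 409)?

(40/409)
  = (5/409)    [409 ≡ 1 mod 8 ⇒ (2/409)^3 = +1]
  = (409/5)    [QR: 5 ≡ 1 mod 4, sign kept]
  = (4/5)    [409 ≡ 4 mod 5]
  = (1/5)    [5 ≡ 5 mod 8 ⇒ (2/5)^2 = +1]
  = 1    [(1/5) = 1]
(40/409) = 1, and 409 is prime, so 40 is a quadratic residue mod 409.

yes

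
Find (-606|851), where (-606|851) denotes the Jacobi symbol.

1

(-606|851)
  = -(606|851)    [851 ≡ 3 mod 4 ⇒ (-1|851) = -1]
  = (303|851)    [851 ≡ 3 mod 8 ⇒ (2|851) = -1]
  = -(851|303)    [QR: both ≡ 3 mod 4, sign flips]
  = -(245|303)    [851 ≡ 245 mod 303]
  = -(303|245)    [QR: 245 ≡ 1 mod 4, sign kept]
  = -(58|245)    [303 ≡ 58 mod 245]
  = (29|245)    [245 ≡ 5 mod 8 ⇒ (2|245) = -1]
  = (245|29)    [QR: 29 ≡ 1 mod 4, sign kept]
  = (13|29)    [245 ≡ 13 mod 29]
  = (29|13)    [QR: 13 ≡ 1 mod 4, sign kept]
  = (3|13)    [29 ≡ 3 mod 13]
  = (13|3)    [QR: 13 ≡ 1 mod 4, sign kept]
  = (1|3)    [13 ≡ 1 mod 3]
  = 1    [(1|3) = 1]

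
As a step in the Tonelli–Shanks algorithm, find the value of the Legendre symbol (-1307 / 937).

Reduce the numerator: -1307 ≡ 567 (mod 937), so (-1307 / 937) = (567 / 937).
937 ≡ 1 (mod 4), so quadratic reciprocity gives (567 / 937) = (937 / 567). Reduce: 937 ≡ 370 (mod 567). Now have (370 / 567).
Factor out 2: 370 = 2·185. Since 567 ≡ 7 (mod 8), (2 / 567) = +1. Now have (185 / 567).
185 ≡ 1 (mod 4), so quadratic reciprocity gives (185 / 567) = (567 / 185). Reduce: 567 ≡ 12 (mod 185). Now have (12 / 185).
Factor out 2: 12 = 2^2·3. Since 185 ≡ 1 (mod 8), (2 / 185) = +1, and (2 / 185)^2 = +1. Now have (3 / 185).
185 ≡ 1 (mod 4), so quadratic reciprocity gives (3 / 185) = (185 / 3). Reduce: 185 ≡ 2 (mod 3). Now have (2 / 3).
Factor out 2: 2 = 2. Since 3 ≡ 3 (mod 8), (2 / 3) = -1. Now have -(1 / 3).
(1 / 3) = 1. Collecting the sign factors: -1.

-1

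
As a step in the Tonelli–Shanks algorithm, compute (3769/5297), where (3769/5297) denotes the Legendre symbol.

(3769/5297)
  = (5297/3769)    [QR: 3769 ≡ 1 mod 4, sign kept]
  = (1528/3769)    [5297 ≡ 1528 mod 3769]
  = (191/3769)    [3769 ≡ 1 mod 8 ⇒ (2/3769)^3 = +1]
  = (3769/191)    [QR: 3769 ≡ 1 mod 4, sign kept]
  = (140/191)    [3769 ≡ 140 mod 191]
  = (35/191)    [191 ≡ 7 mod 8 ⇒ (2/191)^2 = +1]
  = -(191/35)    [QR: both ≡ 3 mod 4, sign flips]
  = -(16/35)    [191 ≡ 16 mod 35]
  = -(1/35)    [35 ≡ 3 mod 8 ⇒ (2/35)^4 = +1]
  = -1    [(1/35) = 1]

-1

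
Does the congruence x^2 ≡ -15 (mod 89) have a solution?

no

Reduce the numerator: -15 ≡ 74 (mod 89), so (-15|89) = (74|89).
Factor out 2: 74 = 2·37. Since 89 ≡ 1 (mod 8), (2|89) = +1. Now have (37|89).
37 ≡ 1 (mod 4), so quadratic reciprocity gives (37|89) = (89|37). Reduce: 89 ≡ 15 (mod 37). Now have (15|37).
37 ≡ 1 (mod 4), so quadratic reciprocity gives (15|37) = (37|15). Reduce: 37 ≡ 7 (mod 15). Now have (7|15).
Both 7 ≡ 3 and 15 ≡ 3 (mod 4), so reciprocity gives (7|15) = -(15|7). Reduce: 15 ≡ 1 (mod 7). Now have -(1|7).
(1|7) = 1. Collecting the sign factors: -1.
The Legendre symbol is -1, so x^2 ≡ -15 (mod 89) has no solution.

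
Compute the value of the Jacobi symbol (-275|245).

Reduce the numerator: -275 ≡ 215 (mod 245), so (-275|245) = (215|245).
245 ≡ 1 (mod 4), so quadratic reciprocity gives (215|245) = (245|215). Reduce: 245 ≡ 30 (mod 215). Now have (30|215).
Factor out 2: 30 = 2·15. Since 215 ≡ 7 (mod 8), (2|215) = +1. Now have (15|215).
Both 15 ≡ 3 and 215 ≡ 3 (mod 4), so reciprocity gives (15|215) = -(215|15). Reduce: 215 ≡ 5 (mod 15). Now have -(5|15).
5 ≡ 1 (mod 4), so quadratic reciprocity gives (5|15) = (15|5). Reduce: 15 ≡ 0 (mod 5). Now have -(0|5).
The numerator is now 0 with denominator 5 > 1: the symbol is 0.

0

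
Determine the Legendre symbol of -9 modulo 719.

-1

(-9/719)
  = (710/719)    [-9 ≡ 710 mod 719]
  = (355/719)    [719 ≡ 7 mod 8 ⇒ (2/719) = +1]
  = -(719/355)    [QR: both ≡ 3 mod 4, sign flips]
  = -(9/355)    [719 ≡ 9 mod 355]
  = -(355/9)    [QR: 9 ≡ 1 mod 4, sign kept]
  = -(4/9)    [355 ≡ 4 mod 9]
  = -(1/9)    [9 ≡ 1 mod 8 ⇒ (2/9)^2 = +1]
  = -1    [(1/9) = 1]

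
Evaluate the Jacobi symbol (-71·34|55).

By multiplicativity, (-71·34|55) = (-71|55)·(34|55).
First factor (-71|55):
(-71|55)
  = (39|55)    [-71 ≡ 39 mod 55]
  = -(55|39)    [QR: both ≡ 3 mod 4, sign flips]
  = -(16|39)    [55 ≡ 16 mod 39]
  = -(1|39)    [39 ≡ 7 mod 8 ⇒ (2|39)^4 = +1]
  = -1    [(1|39) = 1]
Second factor (34|55):
(34|55)
  = (17|55)    [55 ≡ 7 mod 8 ⇒ (2|55) = +1]
  = (55|17)    [QR: 17 ≡ 1 mod 4, sign kept]
  = (4|17)    [55 ≡ 4 mod 17]
  = (1|17)    [17 ≡ 1 mod 8 ⇒ (2|17)^2 = +1]
  = 1    [(1|17) = 1]
Product: (-1)·(1) = -1.

-1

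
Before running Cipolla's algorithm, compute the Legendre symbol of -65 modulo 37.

1

Pull out -1: (-65/37) = (-1/37)·(65/37). Since 37 ≡ 1 (mod 4), (-1/37) = +1. Now have (65/37).
Reduce the numerator: 65 ≡ 28 (mod 37), so (65/37) = (28/37).
Factor out 2: 28 = 2^2·7. Since 37 ≡ 5 (mod 8), (2/37) = -1, and (2/37)^2 = +1. Now have (7/37).
37 ≡ 1 (mod 4), so quadratic reciprocity gives (7/37) = (37/7). Reduce: 37 ≡ 2 (mod 7). Now have (2/7).
Factor out 2: 2 = 2. Since 7 ≡ 7 (mod 8), (2/7) = +1. Now have (1/7).
(1/7) = 1. Collecting the sign factors: 1.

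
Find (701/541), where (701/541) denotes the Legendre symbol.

(701/541)
  = (160/541)    [701 ≡ 160 mod 541]
  = -(5/541)    [541 ≡ 5 mod 8 ⇒ (2/541)^5 = -1]
  = -(541/5)    [QR: 5 ≡ 1 mod 4, sign kept]
  = -(1/5)    [541 ≡ 1 mod 5]
  = -1    [(1/5) = 1]

-1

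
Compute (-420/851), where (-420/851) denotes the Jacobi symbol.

1

Reduce the numerator: -420 ≡ 431 (mod 851), so (-420/851) = (431/851).
Both 431 ≡ 3 and 851 ≡ 3 (mod 4), so reciprocity gives (431/851) = -(851/431). Reduce: 851 ≡ 420 (mod 431). Now have -(420/431).
Factor out 2: 420 = 2^2·105. Since 431 ≡ 7 (mod 8), (2/431) = +1, and (2/431)^2 = +1. Now have -(105/431).
105 ≡ 1 (mod 4), so quadratic reciprocity gives (105/431) = (431/105). Reduce: 431 ≡ 11 (mod 105). Now have -(11/105).
105 ≡ 1 (mod 4), so quadratic reciprocity gives (11/105) = (105/11). Reduce: 105 ≡ 6 (mod 11). Now have -(6/11).
Factor out 2: 6 = 2·3. Since 11 ≡ 3 (mod 8), (2/11) = -1. Now have (3/11).
Both 3 ≡ 3 and 11 ≡ 3 (mod 4), so reciprocity gives (3/11) = -(11/3). Reduce: 11 ≡ 2 (mod 3). Now have -(2/3).
Factor out 2: 2 = 2. Since 3 ≡ 3 (mod 8), (2/3) = -1. Now have (1/3).
(1/3) = 1. Collecting the sign factors: 1.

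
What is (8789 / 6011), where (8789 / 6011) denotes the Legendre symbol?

(8789 / 6011)
  = (2778 / 6011)    [8789 ≡ 2778 mod 6011]
  = -(1389 / 6011)    [6011 ≡ 3 mod 8 ⇒ (2 / 6011) = -1]
  = -(6011 / 1389)    [QR: 1389 ≡ 1 mod 4, sign kept]
  = -(455 / 1389)    [6011 ≡ 455 mod 1389]
  = -(1389 / 455)    [QR: 1389 ≡ 1 mod 4, sign kept]
  = -(24 / 455)    [1389 ≡ 24 mod 455]
  = -(3 / 455)    [455 ≡ 7 mod 8 ⇒ (2 / 455)^3 = +1]
  = (455 / 3)    [QR: both ≡ 3 mod 4, sign flips]
  = (2 / 3)    [455 ≡ 2 mod 3]
  = -(1 / 3)    [3 ≡ 3 mod 8 ⇒ (2 / 3) = -1]
  = -1    [(1 / 3) = 1]

-1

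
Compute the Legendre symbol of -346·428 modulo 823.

By multiplicativity, (-346·428 / 823) = (-346 / 823)·(428 / 823).
First factor (-346 / 823):
Pull out -1: (-346 / 823) = (-1 / 823)·(346 / 823). Since 823 ≡ 3 (mod 4), (-1 / 823) = -1. Now have -(346 / 823).
Factor out 2: 346 = 2·173. Since 823 ≡ 7 (mod 8), (2 / 823) = +1. Now have -(173 / 823).
173 ≡ 1 (mod 4), so quadratic reciprocity gives (173 / 823) = (823 / 173). Reduce: 823 ≡ 131 (mod 173). Now have -(131 / 173).
173 ≡ 1 (mod 4), so quadratic reciprocity gives (131 / 173) = (173 / 131). Reduce: 173 ≡ 42 (mod 131). Now have -(42 / 131).
Factor out 2: 42 = 2·21. Since 131 ≡ 3 (mod 8), (2 / 131) = -1. Now have (21 / 131).
21 ≡ 1 (mod 4), so quadratic reciprocity gives (21 / 131) = (131 / 21). Reduce: 131 ≡ 5 (mod 21). Now have (5 / 21).
5 ≡ 1 (mod 4), so quadratic reciprocity gives (5 / 21) = (21 / 5). Reduce: 21 ≡ 1 (mod 5). Now have (1 / 5).
(1 / 5) = 1. Collecting the sign factors: 1.
Second factor (428 / 823):
Factor out 2: 428 = 2^2·107. Since 823 ≡ 7 (mod 8), (2 / 823) = +1, and (2 / 823)^2 = +1. Now have (107 / 823).
Both 107 ≡ 3 and 823 ≡ 3 (mod 4), so reciprocity gives (107 / 823) = -(823 / 107). Reduce: 823 ≡ 74 (mod 107). Now have -(74 / 107).
Factor out 2: 74 = 2·37. Since 107 ≡ 3 (mod 8), (2 / 107) = -1. Now have (37 / 107).
37 ≡ 1 (mod 4), so quadratic reciprocity gives (37 / 107) = (107 / 37). Reduce: 107 ≡ 33 (mod 37). Now have (33 / 37).
33 ≡ 1 (mod 4), so quadratic reciprocity gives (33 / 37) = (37 / 33). Reduce: 37 ≡ 4 (mod 33). Now have (4 / 33).
Factor out 2: 4 = 2^2. Since 33 ≡ 1 (mod 8), (2 / 33) = +1, and (2 / 33)^2 = +1. Now have (1 / 33).
(1 / 33) = 1. Collecting the sign factors: 1.
Product: (1)·(1) = 1.

1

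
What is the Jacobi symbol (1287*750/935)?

0

By multiplicativity, (1287·750/935) = (1287/935)·(750/935).
First factor (1287/935):
Reduce the numerator: 1287 ≡ 352 (mod 935), so (1287/935) = (352/935).
Factor out 2: 352 = 2^5·11. Since 935 ≡ 7 (mod 8), (2/935) = +1, and (2/935)^5 = +1. Now have (11/935).
Both 11 ≡ 3 and 935 ≡ 3 (mod 4), so reciprocity gives (11/935) = -(935/11). Reduce: 935 ≡ 0 (mod 11). Now have -(0/11).
The numerator is now 0 with denominator 11 > 1: the symbol is 0.
Second factor (750/935):
Factor out 2: 750 = 2·375. Since 935 ≡ 7 (mod 8), (2/935) = +1. Now have (375/935).
Both 375 ≡ 3 and 935 ≡ 3 (mod 4), so reciprocity gives (375/935) = -(935/375). Reduce: 935 ≡ 185 (mod 375). Now have -(185/375).
185 ≡ 1 (mod 4), so quadratic reciprocity gives (185/375) = (375/185). Reduce: 375 ≡ 5 (mod 185). Now have -(5/185).
5 ≡ 1 (mod 4), so quadratic reciprocity gives (5/185) = (185/5). Reduce: 185 ≡ 0 (mod 5). Now have -(0/5).
The numerator is now 0 with denominator 5 > 1: the symbol is 0.
Product: (0)·(0) = 0.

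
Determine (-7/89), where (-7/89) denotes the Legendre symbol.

-1

(-7/89)
  = (82/89)    [-7 ≡ 82 mod 89]
  = (41/89)    [89 ≡ 1 mod 8 ⇒ (2/89) = +1]
  = (89/41)    [QR: 41 ≡ 1 mod 4, sign kept]
  = (7/41)    [89 ≡ 7 mod 41]
  = (41/7)    [QR: 41 ≡ 1 mod 4, sign kept]
  = (6/7)    [41 ≡ 6 mod 7]
  = (3/7)    [7 ≡ 7 mod 8 ⇒ (2/7) = +1]
  = -(7/3)    [QR: both ≡ 3 mod 4, sign flips]
  = -(1/3)    [7 ≡ 1 mod 3]
  = -1    [(1/3) = 1]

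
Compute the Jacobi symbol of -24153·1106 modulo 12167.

By multiplicativity, (-24153·1106/12167) = (-24153/12167)·(1106/12167).
First factor (-24153/12167):
(-24153/12167)
  = (181/12167)    [-24153 ≡ 181 mod 12167]
  = (12167/181)    [QR: 181 ≡ 1 mod 4, sign kept]
  = (40/181)    [12167 ≡ 40 mod 181]
  = -(5/181)    [181 ≡ 5 mod 8 ⇒ (2/181)^3 = -1]
  = -(181/5)    [QR: 5 ≡ 1 mod 4, sign kept]
  = -(1/5)    [181 ≡ 1 mod 5]
  = -1    [(1/5) = 1]
Second factor (1106/12167):
(1106/12167)
  = (553/12167)    [12167 ≡ 7 mod 8 ⇒ (2/12167) = +1]
  = (12167/553)    [QR: 553 ≡ 1 mod 4, sign kept]
  = (1/553)    [12167 ≡ 1 mod 553]
  = 1    [(1/553) = 1]
Product: (-1)·(1) = -1.

-1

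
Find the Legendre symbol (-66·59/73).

1

By multiplicativity, (-66·59/73) = (-66/73)·(59/73).
First factor (-66/73):
Reduce the numerator: -66 ≡ 7 (mod 73), so (-66/73) = (7/73).
73 ≡ 1 (mod 4), so quadratic reciprocity gives (7/73) = (73/7). Reduce: 73 ≡ 3 (mod 7). Now have (3/7).
Both 3 ≡ 3 and 7 ≡ 3 (mod 4), so reciprocity gives (3/7) = -(7/3). Reduce: 7 ≡ 1 (mod 3). Now have -(1/3).
(1/3) = 1. Collecting the sign factors: -1.
Second factor (59/73):
73 ≡ 1 (mod 4), so quadratic reciprocity gives (59/73) = (73/59). Reduce: 73 ≡ 14 (mod 59). Now have (14/59).
Factor out 2: 14 = 2·7. Since 59 ≡ 3 (mod 8), (2/59) = -1. Now have -(7/59).
Both 7 ≡ 3 and 59 ≡ 3 (mod 4), so reciprocity gives (7/59) = -(59/7). Reduce: 59 ≡ 3 (mod 7). Now have (3/7).
Both 3 ≡ 3 and 7 ≡ 3 (mod 4), so reciprocity gives (3/7) = -(7/3). Reduce: 7 ≡ 1 (mod 3). Now have -(1/3).
(1/3) = 1. Collecting the sign factors: -1.
Product: (-1)·(-1) = 1.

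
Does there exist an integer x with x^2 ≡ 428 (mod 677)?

(428/677)
  = (107/677)    [677 ≡ 5 mod 8 ⇒ (2/677)^2 = +1]
  = (677/107)    [QR: 677 ≡ 1 mod 4, sign kept]
  = (35/107)    [677 ≡ 35 mod 107]
  = -(107/35)    [QR: both ≡ 3 mod 4, sign flips]
  = -(2/35)    [107 ≡ 2 mod 35]
  = (1/35)    [35 ≡ 3 mod 8 ⇒ (2/35) = -1]
  = 1    [(1/35) = 1]
The Legendre symbol is 1, so x^2 ≡ 428 (mod 677) has solution.

yes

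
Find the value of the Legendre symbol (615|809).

1

809 ≡ 1 (mod 4), so quadratic reciprocity gives (615|809) = (809|615). Reduce: 809 ≡ 194 (mod 615). Now have (194|615).
Factor out 2: 194 = 2·97. Since 615 ≡ 7 (mod 8), (2|615) = +1. Now have (97|615).
97 ≡ 1 (mod 4), so quadratic reciprocity gives (97|615) = (615|97). Reduce: 615 ≡ 33 (mod 97). Now have (33|97).
33 ≡ 1 (mod 4), so quadratic reciprocity gives (33|97) = (97|33). Reduce: 97 ≡ 31 (mod 33). Now have (31|33).
33 ≡ 1 (mod 4), so quadratic reciprocity gives (31|33) = (33|31). Reduce: 33 ≡ 2 (mod 31). Now have (2|31).
Factor out 2: 2 = 2. Since 31 ≡ 7 (mod 8), (2|31) = +1. Now have (1|31).
(1|31) = 1. Collecting the sign factors: 1.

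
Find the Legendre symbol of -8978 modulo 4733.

Reduce the numerator: -8978 ≡ 488 (mod 4733), so (-8978/4733) = (488/4733).
Factor out 2: 488 = 2^3·61. Since 4733 ≡ 5 (mod 8), (2/4733) = -1, and (2/4733)^3 = -1. Now have -(61/4733).
61 ≡ 1 (mod 4), so quadratic reciprocity gives (61/4733) = (4733/61). Reduce: 4733 ≡ 36 (mod 61). Now have -(36/61).
Factor out 2: 36 = 2^2·9. Since 61 ≡ 5 (mod 8), (2/61) = -1, and (2/61)^2 = +1. Now have -(9/61).
9 ≡ 1 (mod 4), so quadratic reciprocity gives (9/61) = (61/9). Reduce: 61 ≡ 7 (mod 9). Now have -(7/9).
9 ≡ 1 (mod 4), so quadratic reciprocity gives (7/9) = (9/7). Reduce: 9 ≡ 2 (mod 7). Now have -(2/7).
Factor out 2: 2 = 2. Since 7 ≡ 7 (mod 8), (2/7) = +1. Now have -(1/7).
(1/7) = 1. Collecting the sign factors: -1.

-1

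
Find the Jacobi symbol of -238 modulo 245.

0

Reduce the numerator: -238 ≡ 7 (mod 245), so (-238/245) = (7/245).
245 ≡ 1 (mod 4), so quadratic reciprocity gives (7/245) = (245/7). Reduce: 245 ≡ 0 (mod 7). Now have (0/7).
The numerator is now 0 with denominator 7 > 1: the symbol is 0.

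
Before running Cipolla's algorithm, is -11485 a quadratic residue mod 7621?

(-11485/7621)
  = (3757/7621)    [-11485 ≡ 3757 mod 7621]
  = (7621/3757)    [QR: 3757 ≡ 1 mod 4, sign kept]
  = (107/3757)    [7621 ≡ 107 mod 3757]
  = (3757/107)    [QR: 3757 ≡ 1 mod 4, sign kept]
  = (12/107)    [3757 ≡ 12 mod 107]
  = (3/107)    [107 ≡ 3 mod 8 ⇒ (2/107)^2 = +1]
  = -(107/3)    [QR: both ≡ 3 mod 4, sign flips]
  = -(2/3)    [107 ≡ 2 mod 3]
  = (1/3)    [3 ≡ 3 mod 8 ⇒ (2/3) = -1]
  = 1    [(1/3) = 1]
The Legendre symbol is 1, so x^2 ≡ -11485 (mod 7621) has solution.

yes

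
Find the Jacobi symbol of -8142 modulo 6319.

(-8142/6319)
  = -(8142/6319)    [6319 ≡ 3 mod 4 ⇒ (-1/6319) = -1]
  = -(1823/6319)    [8142 ≡ 1823 mod 6319]
  = (6319/1823)    [QR: both ≡ 3 mod 4, sign flips]
  = (850/1823)    [6319 ≡ 850 mod 1823]
  = (425/1823)    [1823 ≡ 7 mod 8 ⇒ (2/1823) = +1]
  = (1823/425)    [QR: 425 ≡ 1 mod 4, sign kept]
  = (123/425)    [1823 ≡ 123 mod 425]
  = (425/123)    [QR: 425 ≡ 1 mod 4, sign kept]
  = (56/123)    [425 ≡ 56 mod 123]
  = -(7/123)    [123 ≡ 3 mod 8 ⇒ (2/123)^3 = -1]
  = (123/7)    [QR: both ≡ 3 mod 4, sign flips]
  = (4/7)    [123 ≡ 4 mod 7]
  = (1/7)    [7 ≡ 7 mod 8 ⇒ (2/7)^2 = +1]
  = 1    [(1/7) = 1]

1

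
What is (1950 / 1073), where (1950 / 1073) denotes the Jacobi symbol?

1

Reduce the numerator: 1950 ≡ 877 (mod 1073), so (1950 / 1073) = (877 / 1073).
877 ≡ 1 (mod 4), so quadratic reciprocity gives (877 / 1073) = (1073 / 877). Reduce: 1073 ≡ 196 (mod 877). Now have (196 / 877).
Factor out 2: 196 = 2^2·49. Since 877 ≡ 5 (mod 8), (2 / 877) = -1, and (2 / 877)^2 = +1. Now have (49 / 877).
49 ≡ 1 (mod 4), so quadratic reciprocity gives (49 / 877) = (877 / 49). Reduce: 877 ≡ 44 (mod 49). Now have (44 / 49).
Factor out 2: 44 = 2^2·11. Since 49 ≡ 1 (mod 8), (2 / 49) = +1, and (2 / 49)^2 = +1. Now have (11 / 49).
49 ≡ 1 (mod 4), so quadratic reciprocity gives (11 / 49) = (49 / 11). Reduce: 49 ≡ 5 (mod 11). Now have (5 / 11).
5 ≡ 1 (mod 4), so quadratic reciprocity gives (5 / 11) = (11 / 5). Reduce: 11 ≡ 1 (mod 5). Now have (1 / 5).
(1 / 5) = 1. Collecting the sign factors: 1.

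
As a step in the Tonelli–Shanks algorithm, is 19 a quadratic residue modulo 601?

no

(19/601)
  = (601/19)    [QR: 601 ≡ 1 mod 4, sign kept]
  = (12/19)    [601 ≡ 12 mod 19]
  = (3/19)    [19 ≡ 3 mod 8 ⇒ (2/19)^2 = +1]
  = -(19/3)    [QR: both ≡ 3 mod 4, sign flips]
  = -(1/3)    [19 ≡ 1 mod 3]
  = -1    [(1/3) = 1]
(19/601) = -1, and 601 is prime, so 19 is not a quadratic residue mod 601.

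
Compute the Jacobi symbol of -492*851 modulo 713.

By multiplicativity, (-492·851|713) = (-492|713)·(851|713).
First factor (-492|713):
(-492|713)
  = (492|713)    [713 ≡ 1 mod 4 ⇒ (-1|713) = +1]
  = (123|713)    [713 ≡ 1 mod 8 ⇒ (2|713)^2 = +1]
  = (713|123)    [QR: 713 ≡ 1 mod 4, sign kept]
  = (98|123)    [713 ≡ 98 mod 123]
  = -(49|123)    [123 ≡ 3 mod 8 ⇒ (2|123) = -1]
  = -(123|49)    [QR: 49 ≡ 1 mod 4, sign kept]
  = -(25|49)    [123 ≡ 25 mod 49]
  = -(49|25)    [QR: 25 ≡ 1 mod 4, sign kept]
  = -(24|25)    [49 ≡ 24 mod 25]
  = -(3|25)    [25 ≡ 1 mod 8 ⇒ (2|25)^3 = +1]
  = -(25|3)    [QR: 25 ≡ 1 mod 4, sign kept]
  = -(1|3)    [25 ≡ 1 mod 3]
  = -1    [(1|3) = 1]
Second factor (851|713):
(851|713)
  = (138|713)    [851 ≡ 138 mod 713]
  = (69|713)    [713 ≡ 1 mod 8 ⇒ (2|713) = +1]
  = (713|69)    [QR: 69 ≡ 1 mod 4, sign kept]
  = (23|69)    [713 ≡ 23 mod 69]
  = (69|23)    [QR: 69 ≡ 1 mod 4, sign kept]
  = (0|23)    [69 ≡ 0 mod 23]
  = 0    [numerator 0, gcd > 1]
Product: (-1)·(0) = 0.

0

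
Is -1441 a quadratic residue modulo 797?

(-1441/797)
  = (1441/797)    [797 ≡ 1 mod 4 ⇒ (-1/797) = +1]
  = (644/797)    [1441 ≡ 644 mod 797]
  = (161/797)    [797 ≡ 5 mod 8 ⇒ (2/797)^2 = +1]
  = (797/161)    [QR: 161 ≡ 1 mod 4, sign kept]
  = (153/161)    [797 ≡ 153 mod 161]
  = (161/153)    [QR: 153 ≡ 1 mod 4, sign kept]
  = (8/153)    [161 ≡ 8 mod 153]
  = (1/153)    [153 ≡ 1 mod 8 ⇒ (2/153)^3 = +1]
  = 1    [(1/153) = 1]
The Legendre symbol is 1, so x^2 ≡ -1441 (mod 797) has solution.

yes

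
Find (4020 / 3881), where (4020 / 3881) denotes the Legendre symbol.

(4020 / 3881)
  = (139 / 3881)    [4020 ≡ 139 mod 3881]
  = (3881 / 139)    [QR: 3881 ≡ 1 mod 4, sign kept]
  = (128 / 139)    [3881 ≡ 128 mod 139]
  = -(1 / 139)    [139 ≡ 3 mod 8 ⇒ (2 / 139)^7 = -1]
  = -1    [(1 / 139) = 1]

-1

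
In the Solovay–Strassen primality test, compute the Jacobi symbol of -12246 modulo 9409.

1

Reduce the numerator: -12246 ≡ 6572 (mod 9409), so (-12246|9409) = (6572|9409).
Factor out 2: 6572 = 2^2·1643. Since 9409 ≡ 1 (mod 8), (2|9409) = +1, and (2|9409)^2 = +1. Now have (1643|9409).
9409 ≡ 1 (mod 4), so quadratic reciprocity gives (1643|9409) = (9409|1643). Reduce: 9409 ≡ 1194 (mod 1643). Now have (1194|1643).
Factor out 2: 1194 = 2·597. Since 1643 ≡ 3 (mod 8), (2|1643) = -1. Now have -(597|1643).
597 ≡ 1 (mod 4), so quadratic reciprocity gives (597|1643) = (1643|597). Reduce: 1643 ≡ 449 (mod 597). Now have -(449|597).
449 ≡ 1 (mod 4), so quadratic reciprocity gives (449|597) = (597|449). Reduce: 597 ≡ 148 (mod 449). Now have -(148|449).
Factor out 2: 148 = 2^2·37. Since 449 ≡ 1 (mod 8), (2|449) = +1, and (2|449)^2 = +1. Now have -(37|449).
37 ≡ 1 (mod 4), so quadratic reciprocity gives (37|449) = (449|37). Reduce: 449 ≡ 5 (mod 37). Now have -(5|37).
5 ≡ 1 (mod 4), so quadratic reciprocity gives (5|37) = (37|5). Reduce: 37 ≡ 2 (mod 5). Now have -(2|5).
Factor out 2: 2 = 2. Since 5 ≡ 5 (mod 8), (2|5) = -1. Now have (1|5).
(1|5) = 1. Collecting the sign factors: 1.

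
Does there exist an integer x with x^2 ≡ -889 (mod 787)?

Pull out -1: (-889/787) = (-1/787)·(889/787). Since 787 ≡ 3 (mod 4), (-1/787) = -1. Now have -(889/787).
Reduce the numerator: 889 ≡ 102 (mod 787), so (889/787) = (102/787).
Factor out 2: 102 = 2·51. Since 787 ≡ 3 (mod 8), (2/787) = -1. Now have (51/787).
Both 51 ≡ 3 and 787 ≡ 3 (mod 4), so reciprocity gives (51/787) = -(787/51). Reduce: 787 ≡ 22 (mod 51). Now have -(22/51).
Factor out 2: 22 = 2·11. Since 51 ≡ 3 (mod 8), (2/51) = -1. Now have (11/51).
Both 11 ≡ 3 and 51 ≡ 3 (mod 4), so reciprocity gives (11/51) = -(51/11). Reduce: 51 ≡ 7 (mod 11). Now have -(7/11).
Both 7 ≡ 3 and 11 ≡ 3 (mod 4), so reciprocity gives (7/11) = -(11/7). Reduce: 11 ≡ 4 (mod 7). Now have (4/7).
Factor out 2: 4 = 2^2. Since 7 ≡ 7 (mod 8), (2/7) = +1, and (2/7)^2 = +1. Now have (1/7).
(1/7) = 1. Collecting the sign factors: 1.
(-889/787) = 1, and 787 is prime, so -889 is a quadratic residue mod 787.

yes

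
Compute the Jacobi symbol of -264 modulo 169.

Pull out -1: (-264/169) = (-1/169)·(264/169). Since 169 ≡ 1 (mod 4), (-1/169) = +1. Now have (264/169).
Reduce the numerator: 264 ≡ 95 (mod 169), so (264/169) = (95/169).
169 ≡ 1 (mod 4), so quadratic reciprocity gives (95/169) = (169/95). Reduce: 169 ≡ 74 (mod 95). Now have (74/95).
Factor out 2: 74 = 2·37. Since 95 ≡ 7 (mod 8), (2/95) = +1. Now have (37/95).
37 ≡ 1 (mod 4), so quadratic reciprocity gives (37/95) = (95/37). Reduce: 95 ≡ 21 (mod 37). Now have (21/37).
21 ≡ 1 (mod 4), so quadratic reciprocity gives (21/37) = (37/21). Reduce: 37 ≡ 16 (mod 21). Now have (16/21).
Factor out 2: 16 = 2^4. Since 21 ≡ 5 (mod 8), (2/21) = -1, and (2/21)^4 = +1. Now have (1/21).
(1/21) = 1. Collecting the sign factors: 1.

1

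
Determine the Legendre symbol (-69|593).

-1

Reduce the numerator: -69 ≡ 524 (mod 593), so (-69|593) = (524|593).
Factor out 2: 524 = 2^2·131. Since 593 ≡ 1 (mod 8), (2|593) = +1, and (2|593)^2 = +1. Now have (131|593).
593 ≡ 1 (mod 4), so quadratic reciprocity gives (131|593) = (593|131). Reduce: 593 ≡ 69 (mod 131). Now have (69|131).
69 ≡ 1 (mod 4), so quadratic reciprocity gives (69|131) = (131|69). Reduce: 131 ≡ 62 (mod 69). Now have (62|69).
Factor out 2: 62 = 2·31. Since 69 ≡ 5 (mod 8), (2|69) = -1. Now have -(31|69).
69 ≡ 1 (mod 4), so quadratic reciprocity gives (31|69) = (69|31). Reduce: 69 ≡ 7 (mod 31). Now have -(7|31).
Both 7 ≡ 3 and 31 ≡ 3 (mod 4), so reciprocity gives (7|31) = -(31|7). Reduce: 31 ≡ 3 (mod 7). Now have (3|7).
Both 3 ≡ 3 and 7 ≡ 3 (mod 4), so reciprocity gives (3|7) = -(7|3). Reduce: 7 ≡ 1 (mod 3). Now have -(1|3).
(1|3) = 1. Collecting the sign factors: -1.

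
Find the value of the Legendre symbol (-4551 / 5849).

Reduce the numerator: -4551 ≡ 1298 (mod 5849), so (-4551 / 5849) = (1298 / 5849).
Factor out 2: 1298 = 2·649. Since 5849 ≡ 1 (mod 8), (2 / 5849) = +1. Now have (649 / 5849).
649 ≡ 1 (mod 4), so quadratic reciprocity gives (649 / 5849) = (5849 / 649). Reduce: 5849 ≡ 8 (mod 649). Now have (8 / 649).
Factor out 2: 8 = 2^3. Since 649 ≡ 1 (mod 8), (2 / 649) = +1, and (2 / 649)^3 = +1. Now have (1 / 649).
(1 / 649) = 1. Collecting the sign factors: 1.

1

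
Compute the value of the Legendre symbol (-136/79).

(-136/79)
  = (22/79)    [-136 ≡ 22 mod 79]
  = (11/79)    [79 ≡ 7 mod 8 ⇒ (2/79) = +1]
  = -(79/11)    [QR: both ≡ 3 mod 4, sign flips]
  = -(2/11)    [79 ≡ 2 mod 11]
  = (1/11)    [11 ≡ 3 mod 8 ⇒ (2/11) = -1]
  = 1    [(1/11) = 1]

1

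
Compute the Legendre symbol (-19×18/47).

By multiplicativity, (-19·18/47) = (-19/47)·(18/47).
First factor (-19/47):
Pull out -1: (-19/47) = (-1/47)·(19/47). Since 47 ≡ 3 (mod 4), (-1/47) = -1. Now have -(19/47).
Both 19 ≡ 3 and 47 ≡ 3 (mod 4), so reciprocity gives (19/47) = -(47/19). Reduce: 47 ≡ 9 (mod 19). Now have (9/19).
9 ≡ 1 (mod 4), so quadratic reciprocity gives (9/19) = (19/9). Reduce: 19 ≡ 1 (mod 9). Now have (1/9).
(1/9) = 1. Collecting the sign factors: 1.
Second factor (18/47):
Factor out 2: 18 = 2·9. Since 47 ≡ 7 (mod 8), (2/47) = +1. Now have (9/47).
9 ≡ 1 (mod 4), so quadratic reciprocity gives (9/47) = (47/9). Reduce: 47 ≡ 2 (mod 9). Now have (2/9).
Factor out 2: 2 = 2. Since 9 ≡ 1 (mod 8), (2/9) = +1. Now have (1/9).
(1/9) = 1. Collecting the sign factors: 1.
Product: (1)·(1) = 1.

1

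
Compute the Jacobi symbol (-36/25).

1

(-36/25)
  = (36/25)    [25 ≡ 1 mod 4 ⇒ (-1/25) = +1]
  = (11/25)    [36 ≡ 11 mod 25]
  = (25/11)    [QR: 25 ≡ 1 mod 4, sign kept]
  = (3/11)    [25 ≡ 3 mod 11]
  = -(11/3)    [QR: both ≡ 3 mod 4, sign flips]
  = -(2/3)    [11 ≡ 2 mod 3]
  = (1/3)    [3 ≡ 3 mod 8 ⇒ (2/3) = -1]
  = 1    [(1/3) = 1]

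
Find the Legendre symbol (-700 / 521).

-1

(-700 / 521)
  = (342 / 521)    [-700 ≡ 342 mod 521]
  = (171 / 521)    [521 ≡ 1 mod 8 ⇒ (2 / 521) = +1]
  = (521 / 171)    [QR: 521 ≡ 1 mod 4, sign kept]
  = (8 / 171)    [521 ≡ 8 mod 171]
  = -(1 / 171)    [171 ≡ 3 mod 8 ⇒ (2 / 171)^3 = -1]
  = -1    [(1 / 171) = 1]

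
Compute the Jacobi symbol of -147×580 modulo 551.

By multiplicativity, (-147·580|551) = (-147|551)·(580|551).
First factor (-147|551):
(-147|551)
  = -(147|551)    [551 ≡ 3 mod 4 ⇒ (-1|551) = -1]
  = (551|147)    [QR: both ≡ 3 mod 4, sign flips]
  = (110|147)    [551 ≡ 110 mod 147]
  = -(55|147)    [147 ≡ 3 mod 8 ⇒ (2|147) = -1]
  = (147|55)    [QR: both ≡ 3 mod 4, sign flips]
  = (37|55)    [147 ≡ 37 mod 55]
  = (55|37)    [QR: 37 ≡ 1 mod 4, sign kept]
  = (18|37)    [55 ≡ 18 mod 37]
  = -(9|37)    [37 ≡ 5 mod 8 ⇒ (2|37) = -1]
  = -(37|9)    [QR: 9 ≡ 1 mod 4, sign kept]
  = -(1|9)    [37 ≡ 1 mod 9]
  = -1    [(1|9) = 1]
Second factor (580|551):
(580|551)
  = (29|551)    [580 ≡ 29 mod 551]
  = (551|29)    [QR: 29 ≡ 1 mod 4, sign kept]
  = (0|29)    [551 ≡ 0 mod 29]
  = 0    [numerator 0, gcd > 1]
Product: (-1)·(0) = 0.

0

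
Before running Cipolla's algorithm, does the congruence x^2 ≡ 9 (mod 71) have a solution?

(9|71)
  = (71|9)    [QR: 9 ≡ 1 mod 4, sign kept]
  = (8|9)    [71 ≡ 8 mod 9]
  = (1|9)    [9 ≡ 1 mod 8 ⇒ (2|9)^3 = +1]
  = 1    [(1|9) = 1]
(9|71) = 1, and 71 is prime, so 9 is a quadratic residue mod 71.

yes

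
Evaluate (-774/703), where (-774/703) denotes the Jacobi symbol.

Reduce the numerator: -774 ≡ 632 (mod 703), so (-774/703) = (632/703).
Factor out 2: 632 = 2^3·79. Since 703 ≡ 7 (mod 8), (2/703) = +1, and (2/703)^3 = +1. Now have (79/703).
Both 79 ≡ 3 and 703 ≡ 3 (mod 4), so reciprocity gives (79/703) = -(703/79). Reduce: 703 ≡ 71 (mod 79). Now have -(71/79).
Both 71 ≡ 3 and 79 ≡ 3 (mod 4), so reciprocity gives (71/79) = -(79/71). Reduce: 79 ≡ 8 (mod 71). Now have (8/71).
Factor out 2: 8 = 2^3. Since 71 ≡ 7 (mod 8), (2/71) = +1, and (2/71)^3 = +1. Now have (1/71).
(1/71) = 1. Collecting the sign factors: 1.

1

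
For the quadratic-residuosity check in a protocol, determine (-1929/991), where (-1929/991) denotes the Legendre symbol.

(-1929/991)
  = -(1929/991)    [991 ≡ 3 mod 4 ⇒ (-1/991) = -1]
  = -(938/991)    [1929 ≡ 938 mod 991]
  = -(469/991)    [991 ≡ 7 mod 8 ⇒ (2/991) = +1]
  = -(991/469)    [QR: 469 ≡ 1 mod 4, sign kept]
  = -(53/469)    [991 ≡ 53 mod 469]
  = -(469/53)    [QR: 53 ≡ 1 mod 4, sign kept]
  = -(45/53)    [469 ≡ 45 mod 53]
  = -(53/45)    [QR: 45 ≡ 1 mod 4, sign kept]
  = -(8/45)    [53 ≡ 8 mod 45]
  = (1/45)    [45 ≡ 5 mod 8 ⇒ (2/45)^3 = -1]
  = 1    [(1/45) = 1]

1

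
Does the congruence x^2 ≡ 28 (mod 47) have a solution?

Factor out 2: 28 = 2^2·7. Since 47 ≡ 7 (mod 8), (2|47) = +1, and (2|47)^2 = +1. Now have (7|47).
Both 7 ≡ 3 and 47 ≡ 3 (mod 4), so reciprocity gives (7|47) = -(47|7). Reduce: 47 ≡ 5 (mod 7). Now have -(5|7).
5 ≡ 1 (mod 4), so quadratic reciprocity gives (5|7) = (7|5). Reduce: 7 ≡ 2 (mod 5). Now have -(2|5).
Factor out 2: 2 = 2. Since 5 ≡ 5 (mod 8), (2|5) = -1. Now have (1|5).
(1|5) = 1. Collecting the sign factors: 1.
The Legendre symbol is 1, so x^2 ≡ 28 (mod 47) has solution.

yes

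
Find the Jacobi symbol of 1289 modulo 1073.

Reduce the numerator: 1289 ≡ 216 (mod 1073), so (1289 / 1073) = (216 / 1073).
Factor out 2: 216 = 2^3·27. Since 1073 ≡ 1 (mod 8), (2 / 1073) = +1, and (2 / 1073)^3 = +1. Now have (27 / 1073).
1073 ≡ 1 (mod 4), so quadratic reciprocity gives (27 / 1073) = (1073 / 27). Reduce: 1073 ≡ 20 (mod 27). Now have (20 / 27).
Factor out 2: 20 = 2^2·5. Since 27 ≡ 3 (mod 8), (2 / 27) = -1, and (2 / 27)^2 = +1. Now have (5 / 27).
5 ≡ 1 (mod 4), so quadratic reciprocity gives (5 / 27) = (27 / 5). Reduce: 27 ≡ 2 (mod 5). Now have (2 / 5).
Factor out 2: 2 = 2. Since 5 ≡ 5 (mod 8), (2 / 5) = -1. Now have -(1 / 5).
(1 / 5) = 1. Collecting the sign factors: -1.

-1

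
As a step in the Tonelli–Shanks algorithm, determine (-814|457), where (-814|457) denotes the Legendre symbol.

(-814|457)
  = (100|457)    [-814 ≡ 100 mod 457]
  = (25|457)    [457 ≡ 1 mod 8 ⇒ (2|457)^2 = +1]
  = (457|25)    [QR: 25 ≡ 1 mod 4, sign kept]
  = (7|25)    [457 ≡ 7 mod 25]
  = (25|7)    [QR: 25 ≡ 1 mod 4, sign kept]
  = (4|7)    [25 ≡ 4 mod 7]
  = (1|7)    [7 ≡ 7 mod 8 ⇒ (2|7)^2 = +1]
  = 1    [(1|7) = 1]

1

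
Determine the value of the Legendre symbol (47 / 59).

(47 / 59)
  = -(59 / 47)    [QR: both ≡ 3 mod 4, sign flips]
  = -(12 / 47)    [59 ≡ 12 mod 47]
  = -(3 / 47)    [47 ≡ 7 mod 8 ⇒ (2 / 47)^2 = +1]
  = (47 / 3)    [QR: both ≡ 3 mod 4, sign flips]
  = (2 / 3)    [47 ≡ 2 mod 3]
  = -(1 / 3)    [3 ≡ 3 mod 8 ⇒ (2 / 3) = -1]
  = -1    [(1 / 3) = 1]

-1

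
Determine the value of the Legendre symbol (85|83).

-1

Reduce the numerator: 85 ≡ 2 (mod 83), so (85|83) = (2|83).
Factor out 2: 2 = 2. Since 83 ≡ 3 (mod 8), (2|83) = -1. Now have -(1|83).
(1|83) = 1. Collecting the sign factors: -1.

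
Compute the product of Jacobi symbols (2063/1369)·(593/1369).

By multiplicativity, (2063·593/1369) = (2063/1369)·(593/1369).
First factor (2063/1369):
Reduce the numerator: 2063 ≡ 694 (mod 1369), so (2063/1369) = (694/1369).
Factor out 2: 694 = 2·347. Since 1369 ≡ 1 (mod 8), (2/1369) = +1. Now have (347/1369).
1369 ≡ 1 (mod 4), so quadratic reciprocity gives (347/1369) = (1369/347). Reduce: 1369 ≡ 328 (mod 347). Now have (328/347).
Factor out 2: 328 = 2^3·41. Since 347 ≡ 3 (mod 8), (2/347) = -1, and (2/347)^3 = -1. Now have -(41/347).
41 ≡ 1 (mod 4), so quadratic reciprocity gives (41/347) = (347/41). Reduce: 347 ≡ 19 (mod 41). Now have -(19/41).
41 ≡ 1 (mod 4), so quadratic reciprocity gives (19/41) = (41/19). Reduce: 41 ≡ 3 (mod 19). Now have -(3/19).
Both 3 ≡ 3 and 19 ≡ 3 (mod 4), so reciprocity gives (3/19) = -(19/3). Reduce: 19 ≡ 1 (mod 3). Now have (1/3).
(1/3) = 1. Collecting the sign factors: 1.
Second factor (593/1369):
593 ≡ 1 (mod 4), so quadratic reciprocity gives (593/1369) = (1369/593). Reduce: 1369 ≡ 183 (mod 593). Now have (183/593).
593 ≡ 1 (mod 4), so quadratic reciprocity gives (183/593) = (593/183). Reduce: 593 ≡ 44 (mod 183). Now have (44/183).
Factor out 2: 44 = 2^2·11. Since 183 ≡ 7 (mod 8), (2/183) = +1, and (2/183)^2 = +1. Now have (11/183).
Both 11 ≡ 3 and 183 ≡ 3 (mod 4), so reciprocity gives (11/183) = -(183/11). Reduce: 183 ≡ 7 (mod 11). Now have -(7/11).
Both 7 ≡ 3 and 11 ≡ 3 (mod 4), so reciprocity gives (7/11) = -(11/7). Reduce: 11 ≡ 4 (mod 7). Now have (4/7).
Factor out 2: 4 = 2^2. Since 7 ≡ 7 (mod 8), (2/7) = +1, and (2/7)^2 = +1. Now have (1/7).
(1/7) = 1. Collecting the sign factors: 1.
Product: (1)·(1) = 1.

1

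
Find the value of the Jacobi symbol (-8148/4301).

1

(-8148/4301)
  = (454/4301)    [-8148 ≡ 454 mod 4301]
  = -(227/4301)    [4301 ≡ 5 mod 8 ⇒ (2/4301) = -1]
  = -(4301/227)    [QR: 4301 ≡ 1 mod 4, sign kept]
  = -(215/227)    [4301 ≡ 215 mod 227]
  = (227/215)    [QR: both ≡ 3 mod 4, sign flips]
  = (12/215)    [227 ≡ 12 mod 215]
  = (3/215)    [215 ≡ 7 mod 8 ⇒ (2/215)^2 = +1]
  = -(215/3)    [QR: both ≡ 3 mod 4, sign flips]
  = -(2/3)    [215 ≡ 2 mod 3]
  = (1/3)    [3 ≡ 3 mod 8 ⇒ (2/3) = -1]
  = 1    [(1/3) = 1]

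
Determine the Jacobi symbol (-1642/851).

Pull out -1: (-1642/851) = (-1/851)·(1642/851). Since 851 ≡ 3 (mod 4), (-1/851) = -1. Now have -(1642/851).
Reduce the numerator: 1642 ≡ 791 (mod 851), so (1642/851) = (791/851).
Both 791 ≡ 3 and 851 ≡ 3 (mod 4), so reciprocity gives (791/851) = -(851/791). Reduce: 851 ≡ 60 (mod 791). Now have (60/791).
Factor out 2: 60 = 2^2·15. Since 791 ≡ 7 (mod 8), (2/791) = +1, and (2/791)^2 = +1. Now have (15/791).
Both 15 ≡ 3 and 791 ≡ 3 (mod 4), so reciprocity gives (15/791) = -(791/15). Reduce: 791 ≡ 11 (mod 15). Now have -(11/15).
Both 11 ≡ 3 and 15 ≡ 3 (mod 4), so reciprocity gives (11/15) = -(15/11). Reduce: 15 ≡ 4 (mod 11). Now have (4/11).
Factor out 2: 4 = 2^2. Since 11 ≡ 3 (mod 8), (2/11) = -1, and (2/11)^2 = +1. Now have (1/11).
(1/11) = 1. Collecting the sign factors: 1.

1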